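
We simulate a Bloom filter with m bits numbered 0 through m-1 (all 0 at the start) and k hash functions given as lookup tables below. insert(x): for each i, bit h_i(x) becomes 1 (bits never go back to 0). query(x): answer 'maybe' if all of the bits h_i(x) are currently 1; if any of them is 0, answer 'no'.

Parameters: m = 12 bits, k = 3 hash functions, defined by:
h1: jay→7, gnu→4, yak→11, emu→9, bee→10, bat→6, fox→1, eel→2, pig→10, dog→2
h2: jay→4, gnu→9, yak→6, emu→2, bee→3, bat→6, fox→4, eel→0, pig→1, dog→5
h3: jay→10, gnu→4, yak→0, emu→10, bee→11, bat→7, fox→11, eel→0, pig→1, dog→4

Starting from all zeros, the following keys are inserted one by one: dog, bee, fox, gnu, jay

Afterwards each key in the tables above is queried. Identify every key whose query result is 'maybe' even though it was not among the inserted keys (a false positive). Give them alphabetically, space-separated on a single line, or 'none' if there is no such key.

Start: bits=000000000000
After insert 'dog': sets bits 2 4 5 -> bits=001011000000
After insert 'bee': sets bits 3 10 11 -> bits=001111000011
After insert 'fox': sets bits 1 4 11 -> bits=011111000011
After insert 'gnu': sets bits 4 9 -> bits=011111000111
After insert 'jay': sets bits 4 7 10 -> bits=011111010111
Not inserted: bat eel emu pig yak — query each against bits=011111010111:
query bat: checks bit6=0, bit7=1 (has a 0) -> no => not a false positive
query eel: checks bit0=0, bit2=1 (has a 0) -> no => not a false positive
query emu: checks bit2=1, bit9=1, bit10=1 (all 1) -> maybe => FALSE POSITIVE
query pig: checks bit1=1, bit10=1 (all 1) -> maybe => FALSE POSITIVE
query yak: checks bit0=0, bit6=0, bit11=1 (has a 0) -> no => not a false positive
False positives (alphabetical): emu pig

Answer: emu pig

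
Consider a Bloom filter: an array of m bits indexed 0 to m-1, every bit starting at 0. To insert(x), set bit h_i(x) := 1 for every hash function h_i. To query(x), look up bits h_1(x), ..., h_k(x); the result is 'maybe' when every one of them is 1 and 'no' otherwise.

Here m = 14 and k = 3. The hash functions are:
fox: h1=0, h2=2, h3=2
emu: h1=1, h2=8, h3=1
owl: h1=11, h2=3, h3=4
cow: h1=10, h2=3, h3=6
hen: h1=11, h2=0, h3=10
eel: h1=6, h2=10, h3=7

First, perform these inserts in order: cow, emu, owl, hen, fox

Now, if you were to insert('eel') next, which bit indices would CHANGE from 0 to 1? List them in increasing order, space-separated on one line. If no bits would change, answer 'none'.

Answer: 7

Derivation:
Start: bits=00000000000000
After insert 'cow': sets bits 3 6 10 -> bits=00010010001000
After insert 'emu': sets bits 1 8 -> bits=01010010101000
After insert 'owl': sets bits 3 4 11 -> bits=01011010101100
After insert 'hen': sets bits 0 10 11 -> bits=11011010101100
After insert 'fox': sets bits 0 2 -> bits=11111010101100
insert 'eel' would touch bits 6 7 10; currently bit6=1, bit7=0, bit10=1
Bits that are 0 among those (would change 0->1): 7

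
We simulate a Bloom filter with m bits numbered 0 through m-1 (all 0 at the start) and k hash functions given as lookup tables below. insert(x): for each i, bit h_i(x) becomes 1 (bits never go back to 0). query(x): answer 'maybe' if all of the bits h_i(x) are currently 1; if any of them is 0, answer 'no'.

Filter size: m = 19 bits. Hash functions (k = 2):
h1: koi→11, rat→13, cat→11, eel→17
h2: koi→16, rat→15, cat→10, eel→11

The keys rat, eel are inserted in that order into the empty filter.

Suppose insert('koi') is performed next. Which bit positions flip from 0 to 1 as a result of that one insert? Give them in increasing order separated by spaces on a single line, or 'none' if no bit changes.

Answer: 16

Derivation:
Start: bits=0000000000000000000
After insert 'rat': sets bits 13 15 -> bits=0000000000000101000
After insert 'eel': sets bits 11 17 -> bits=0000000000010101010
insert 'koi' would touch bits 11 16; currently bit11=1, bit16=0
Bits that are 0 among those (would change 0->1): 16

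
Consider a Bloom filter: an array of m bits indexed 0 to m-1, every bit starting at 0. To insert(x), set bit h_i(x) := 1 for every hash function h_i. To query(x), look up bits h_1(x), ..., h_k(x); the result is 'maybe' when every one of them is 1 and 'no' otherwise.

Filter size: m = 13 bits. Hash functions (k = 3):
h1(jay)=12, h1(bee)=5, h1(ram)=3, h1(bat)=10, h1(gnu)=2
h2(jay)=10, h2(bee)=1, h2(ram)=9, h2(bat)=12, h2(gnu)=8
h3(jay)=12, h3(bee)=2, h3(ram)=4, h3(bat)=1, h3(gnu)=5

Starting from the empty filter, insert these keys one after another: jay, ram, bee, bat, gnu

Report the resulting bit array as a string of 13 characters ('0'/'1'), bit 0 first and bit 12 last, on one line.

Start: bits=0000000000000
After insert 'jay': sets bits 10 12 -> bits=0000000000101
After insert 'ram': sets bits 3 4 9 -> bits=0001100001101
After insert 'bee': sets bits 1 2 5 -> bits=0111110001101
After insert 'bat': sets bits 1 10 12 -> bits=0111110001101
After insert 'gnu': sets bits 2 5 8 -> bits=0111110011101

Answer: 0111110011101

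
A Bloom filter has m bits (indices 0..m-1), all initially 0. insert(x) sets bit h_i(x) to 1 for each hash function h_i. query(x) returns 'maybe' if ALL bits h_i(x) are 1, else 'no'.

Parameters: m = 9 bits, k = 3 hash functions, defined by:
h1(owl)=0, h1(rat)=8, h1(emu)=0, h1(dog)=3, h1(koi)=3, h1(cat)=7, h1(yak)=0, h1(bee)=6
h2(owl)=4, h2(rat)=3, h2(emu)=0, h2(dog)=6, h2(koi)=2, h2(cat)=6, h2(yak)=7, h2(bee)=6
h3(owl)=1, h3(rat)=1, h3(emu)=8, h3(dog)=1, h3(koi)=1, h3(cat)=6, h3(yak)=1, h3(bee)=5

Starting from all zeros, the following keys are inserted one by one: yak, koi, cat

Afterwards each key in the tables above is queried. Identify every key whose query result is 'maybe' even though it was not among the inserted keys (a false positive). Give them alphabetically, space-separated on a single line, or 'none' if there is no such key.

Start: bits=000000000
After insert 'yak': sets bits 0 1 7 -> bits=110000010
After insert 'koi': sets bits 1 2 3 -> bits=111100010
After insert 'cat': sets bits 6 7 -> bits=111100110
Not inserted: bee dog emu owl rat — query each against bits=111100110:
query bee: checks bit5=0, bit6=1 (has a 0) -> no => not a false positive
query dog: checks bit1=1, bit3=1, bit6=1 (all 1) -> maybe => FALSE POSITIVE
query emu: checks bit0=1, bit8=0 (has a 0) -> no => not a false positive
query owl: checks bit0=1, bit1=1, bit4=0 (has a 0) -> no => not a false positive
query rat: checks bit1=1, bit3=1, bit8=0 (has a 0) -> no => not a false positive
False positives (alphabetical): dog

Answer: dog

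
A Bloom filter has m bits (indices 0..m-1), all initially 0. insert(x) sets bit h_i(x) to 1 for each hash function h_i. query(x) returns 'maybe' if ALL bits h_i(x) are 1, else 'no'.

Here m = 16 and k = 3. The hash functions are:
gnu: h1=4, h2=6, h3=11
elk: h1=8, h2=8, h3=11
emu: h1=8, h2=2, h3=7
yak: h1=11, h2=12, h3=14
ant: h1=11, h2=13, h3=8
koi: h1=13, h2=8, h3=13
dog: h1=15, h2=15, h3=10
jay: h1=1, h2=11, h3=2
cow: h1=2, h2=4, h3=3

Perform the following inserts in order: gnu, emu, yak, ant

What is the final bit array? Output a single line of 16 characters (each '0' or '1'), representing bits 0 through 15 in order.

Answer: 0010101110011110

Derivation:
Start: bits=0000000000000000
After insert 'gnu': sets bits 4 6 11 -> bits=0000101000010000
After insert 'emu': sets bits 2 7 8 -> bits=0010101110010000
After insert 'yak': sets bits 11 12 14 -> bits=0010101110011010
After insert 'ant': sets bits 8 11 13 -> bits=0010101110011110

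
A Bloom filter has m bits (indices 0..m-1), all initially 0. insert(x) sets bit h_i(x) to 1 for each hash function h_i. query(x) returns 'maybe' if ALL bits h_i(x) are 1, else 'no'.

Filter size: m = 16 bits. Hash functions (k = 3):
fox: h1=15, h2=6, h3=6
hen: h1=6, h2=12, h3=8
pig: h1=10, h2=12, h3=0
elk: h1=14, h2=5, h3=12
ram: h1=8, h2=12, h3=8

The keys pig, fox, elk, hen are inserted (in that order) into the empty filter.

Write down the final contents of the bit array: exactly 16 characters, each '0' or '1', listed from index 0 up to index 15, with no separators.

Start: bits=0000000000000000
After insert 'pig': sets bits 0 10 12 -> bits=1000000000101000
After insert 'fox': sets bits 6 15 -> bits=1000001000101001
After insert 'elk': sets bits 5 12 14 -> bits=1000011000101011
After insert 'hen': sets bits 6 8 12 -> bits=1000011010101011

Answer: 1000011010101011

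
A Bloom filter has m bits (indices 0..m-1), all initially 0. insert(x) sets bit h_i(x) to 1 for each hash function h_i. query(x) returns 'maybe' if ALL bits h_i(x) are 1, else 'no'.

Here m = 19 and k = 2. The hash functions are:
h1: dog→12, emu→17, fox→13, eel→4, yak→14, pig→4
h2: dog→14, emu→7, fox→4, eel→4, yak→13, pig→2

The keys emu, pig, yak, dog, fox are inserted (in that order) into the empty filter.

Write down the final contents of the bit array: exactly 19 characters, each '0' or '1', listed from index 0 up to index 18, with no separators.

Answer: 0010100100001110010

Derivation:
Start: bits=0000000000000000000
After insert 'emu': sets bits 7 17 -> bits=0000000100000000010
After insert 'pig': sets bits 2 4 -> bits=0010100100000000010
After insert 'yak': sets bits 13 14 -> bits=0010100100000110010
After insert 'dog': sets bits 12 14 -> bits=0010100100001110010
After insert 'fox': sets bits 4 13 -> bits=0010100100001110010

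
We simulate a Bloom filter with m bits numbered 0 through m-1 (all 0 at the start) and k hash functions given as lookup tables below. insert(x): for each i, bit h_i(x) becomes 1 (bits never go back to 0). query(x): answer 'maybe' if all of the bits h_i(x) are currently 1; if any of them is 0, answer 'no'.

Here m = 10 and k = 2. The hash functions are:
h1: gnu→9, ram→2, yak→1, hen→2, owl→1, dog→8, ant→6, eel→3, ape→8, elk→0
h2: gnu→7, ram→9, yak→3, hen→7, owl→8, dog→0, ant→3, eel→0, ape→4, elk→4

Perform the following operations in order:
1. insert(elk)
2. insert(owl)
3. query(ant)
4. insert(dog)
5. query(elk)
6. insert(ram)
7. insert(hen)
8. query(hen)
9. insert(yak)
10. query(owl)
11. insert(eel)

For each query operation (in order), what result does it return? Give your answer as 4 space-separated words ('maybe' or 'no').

Answer: no maybe maybe maybe

Derivation:
Start: bits=0000000000
Op 1: insert elk -> sets bits 0 4 -> bits=1000100000
Op 2: insert owl -> sets bits 1 8 -> bits=1100100010
Op 3: query ant -> checks bit3=0, bit6=0 (has a 0) -> no
Op 4: insert dog -> sets bits 0 8 -> bits=1100100010
Op 5: query elk -> checks bit0=1, bit4=1 (all 1) -> maybe
Op 6: insert ram -> sets bits 2 9 -> bits=1110100011
Op 7: insert hen -> sets bits 2 7 -> bits=1110100111
Op 8: query hen -> checks bit2=1, bit7=1 (all 1) -> maybe
Op 9: insert yak -> sets bits 1 3 -> bits=1111100111
Op 10: query owl -> checks bit1=1, bit8=1 (all 1) -> maybe
Op 11: insert eel -> sets bits 0 3 -> bits=1111100111
Query results in order: no maybe maybe maybe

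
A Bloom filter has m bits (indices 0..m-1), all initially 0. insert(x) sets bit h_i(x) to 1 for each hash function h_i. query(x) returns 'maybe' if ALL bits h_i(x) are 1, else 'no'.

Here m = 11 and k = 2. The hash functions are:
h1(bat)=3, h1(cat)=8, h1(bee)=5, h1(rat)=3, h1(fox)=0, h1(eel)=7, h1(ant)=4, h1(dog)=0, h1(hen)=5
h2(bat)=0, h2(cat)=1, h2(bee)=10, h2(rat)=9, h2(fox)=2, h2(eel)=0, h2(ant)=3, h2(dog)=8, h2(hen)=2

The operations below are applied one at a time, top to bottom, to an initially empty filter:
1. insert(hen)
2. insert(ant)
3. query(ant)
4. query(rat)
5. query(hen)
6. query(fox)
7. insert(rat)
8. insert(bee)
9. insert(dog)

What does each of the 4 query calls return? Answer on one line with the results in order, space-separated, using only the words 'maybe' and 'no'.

Start: bits=00000000000
Op 1: insert hen -> sets bits 2 5 -> bits=00100100000
Op 2: insert ant -> sets bits 3 4 -> bits=00111100000
Op 3: query ant -> checks bit3=1, bit4=1 (all 1) -> maybe
Op 4: query rat -> checks bit3=1, bit9=0 (has a 0) -> no
Op 5: query hen -> checks bit2=1, bit5=1 (all 1) -> maybe
Op 6: query fox -> checks bit0=0, bit2=1 (has a 0) -> no
Op 7: insert rat -> sets bits 3 9 -> bits=00111100010
Op 8: insert bee -> sets bits 5 10 -> bits=00111100011
Op 9: insert dog -> sets bits 0 8 -> bits=10111100111
Query results in order: maybe no maybe no

Answer: maybe no maybe no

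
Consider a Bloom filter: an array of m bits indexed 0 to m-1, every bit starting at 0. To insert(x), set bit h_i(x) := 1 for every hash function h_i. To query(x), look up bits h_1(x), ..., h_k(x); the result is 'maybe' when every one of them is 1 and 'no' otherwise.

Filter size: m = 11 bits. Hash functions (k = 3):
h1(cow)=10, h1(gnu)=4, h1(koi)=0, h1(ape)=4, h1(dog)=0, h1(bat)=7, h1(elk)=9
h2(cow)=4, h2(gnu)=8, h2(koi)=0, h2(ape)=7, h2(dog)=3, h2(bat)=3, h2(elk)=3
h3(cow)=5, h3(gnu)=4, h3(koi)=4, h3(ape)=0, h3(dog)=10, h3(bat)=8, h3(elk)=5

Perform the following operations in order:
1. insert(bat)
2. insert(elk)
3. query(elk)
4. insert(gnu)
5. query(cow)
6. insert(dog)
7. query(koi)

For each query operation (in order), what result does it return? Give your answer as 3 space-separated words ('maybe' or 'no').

Start: bits=00000000000
Op 1: insert bat -> sets bits 3 7 8 -> bits=00010001100
Op 2: insert elk -> sets bits 3 5 9 -> bits=00010101110
Op 3: query elk -> checks bit3=1, bit5=1, bit9=1 (all 1) -> maybe
Op 4: insert gnu -> sets bits 4 8 -> bits=00011101110
Op 5: query cow -> checks bit4=1, bit5=1, bit10=0 (has a 0) -> no
Op 6: insert dog -> sets bits 0 3 10 -> bits=10011101111
Op 7: query koi -> checks bit0=1, bit4=1 (all 1) -> maybe
Query results in order: maybe no maybe

Answer: maybe no maybe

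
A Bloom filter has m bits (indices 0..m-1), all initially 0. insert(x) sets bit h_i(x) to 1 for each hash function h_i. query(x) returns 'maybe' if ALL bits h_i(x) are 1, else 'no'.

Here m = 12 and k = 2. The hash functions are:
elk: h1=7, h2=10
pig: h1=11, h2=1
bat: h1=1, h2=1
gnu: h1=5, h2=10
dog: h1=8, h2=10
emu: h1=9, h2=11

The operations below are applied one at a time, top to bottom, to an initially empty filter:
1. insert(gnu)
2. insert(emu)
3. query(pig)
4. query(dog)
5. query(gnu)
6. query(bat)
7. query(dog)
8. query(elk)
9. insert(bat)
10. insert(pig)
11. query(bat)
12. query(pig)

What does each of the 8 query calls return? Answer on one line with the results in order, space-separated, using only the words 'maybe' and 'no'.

Start: bits=000000000000
Op 1: insert gnu -> sets bits 5 10 -> bits=000001000010
Op 2: insert emu -> sets bits 9 11 -> bits=000001000111
Op 3: query pig -> checks bit1=0, bit11=1 (has a 0) -> no
Op 4: query dog -> checks bit8=0, bit10=1 (has a 0) -> no
Op 5: query gnu -> checks bit5=1, bit10=1 (all 1) -> maybe
Op 6: query bat -> checks bit1=0 (has a 0) -> no
Op 7: query dog -> checks bit8=0, bit10=1 (has a 0) -> no
Op 8: query elk -> checks bit7=0, bit10=1 (has a 0) -> no
Op 9: insert bat -> sets bits 1 -> bits=010001000111
Op 10: insert pig -> sets bits 1 11 -> bits=010001000111
Op 11: query bat -> checks bit1=1 (all 1) -> maybe
Op 12: query pig -> checks bit1=1, bit11=1 (all 1) -> maybe
Query results in order: no no maybe no no no maybe maybe

Answer: no no maybe no no no maybe maybe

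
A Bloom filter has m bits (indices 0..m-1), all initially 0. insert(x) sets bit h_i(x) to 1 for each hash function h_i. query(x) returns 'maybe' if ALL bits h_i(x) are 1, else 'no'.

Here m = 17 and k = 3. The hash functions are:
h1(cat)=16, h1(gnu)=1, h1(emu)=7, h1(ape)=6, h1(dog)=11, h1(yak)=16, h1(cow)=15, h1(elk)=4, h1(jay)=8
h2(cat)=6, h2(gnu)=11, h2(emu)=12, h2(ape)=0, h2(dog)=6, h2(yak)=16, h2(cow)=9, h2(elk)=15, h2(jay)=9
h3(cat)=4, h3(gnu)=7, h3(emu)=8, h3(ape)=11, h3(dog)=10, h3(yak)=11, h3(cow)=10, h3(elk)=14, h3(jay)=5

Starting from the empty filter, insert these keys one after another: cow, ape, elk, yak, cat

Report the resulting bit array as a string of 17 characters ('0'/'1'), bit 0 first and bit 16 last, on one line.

Answer: 10001010011100111

Derivation:
Start: bits=00000000000000000
After insert 'cow': sets bits 9 10 15 -> bits=00000000011000010
After insert 'ape': sets bits 0 6 11 -> bits=10000010011100010
After insert 'elk': sets bits 4 14 15 -> bits=10001010011100110
After insert 'yak': sets bits 11 16 -> bits=10001010011100111
After insert 'cat': sets bits 4 6 16 -> bits=10001010011100111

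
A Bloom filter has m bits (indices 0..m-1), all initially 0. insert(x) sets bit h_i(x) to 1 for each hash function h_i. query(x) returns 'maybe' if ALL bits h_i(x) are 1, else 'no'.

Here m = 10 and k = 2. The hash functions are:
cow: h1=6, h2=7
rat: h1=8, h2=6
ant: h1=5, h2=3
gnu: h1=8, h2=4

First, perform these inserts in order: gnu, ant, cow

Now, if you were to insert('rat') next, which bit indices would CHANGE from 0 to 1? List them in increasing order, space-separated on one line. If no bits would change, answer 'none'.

Start: bits=0000000000
After insert 'gnu': sets bits 4 8 -> bits=0000100010
After insert 'ant': sets bits 3 5 -> bits=0001110010
After insert 'cow': sets bits 6 7 -> bits=0001111110
insert 'rat' would touch bits 6 8; currently bit6=1, bit8=1
Bits that are 0 among those (would change 0->1): none

Answer: none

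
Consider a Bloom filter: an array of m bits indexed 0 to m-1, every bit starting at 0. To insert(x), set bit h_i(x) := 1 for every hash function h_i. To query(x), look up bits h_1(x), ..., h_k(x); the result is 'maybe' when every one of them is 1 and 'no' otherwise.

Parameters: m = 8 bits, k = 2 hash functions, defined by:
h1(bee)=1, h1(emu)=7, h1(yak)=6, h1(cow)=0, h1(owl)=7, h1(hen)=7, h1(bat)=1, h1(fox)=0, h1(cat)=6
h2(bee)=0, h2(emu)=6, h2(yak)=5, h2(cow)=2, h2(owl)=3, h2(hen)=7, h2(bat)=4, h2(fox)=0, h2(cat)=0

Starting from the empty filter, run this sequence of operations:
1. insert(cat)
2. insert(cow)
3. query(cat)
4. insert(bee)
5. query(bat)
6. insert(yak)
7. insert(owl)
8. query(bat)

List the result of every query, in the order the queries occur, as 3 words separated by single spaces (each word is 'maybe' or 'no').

Answer: maybe no no

Derivation:
Start: bits=00000000
Op 1: insert cat -> sets bits 0 6 -> bits=10000010
Op 2: insert cow -> sets bits 0 2 -> bits=10100010
Op 3: query cat -> checks bit0=1, bit6=1 (all 1) -> maybe
Op 4: insert bee -> sets bits 0 1 -> bits=11100010
Op 5: query bat -> checks bit1=1, bit4=0 (has a 0) -> no
Op 6: insert yak -> sets bits 5 6 -> bits=11100110
Op 7: insert owl -> sets bits 3 7 -> bits=11110111
Op 8: query bat -> checks bit1=1, bit4=0 (has a 0) -> no
Query results in order: maybe no no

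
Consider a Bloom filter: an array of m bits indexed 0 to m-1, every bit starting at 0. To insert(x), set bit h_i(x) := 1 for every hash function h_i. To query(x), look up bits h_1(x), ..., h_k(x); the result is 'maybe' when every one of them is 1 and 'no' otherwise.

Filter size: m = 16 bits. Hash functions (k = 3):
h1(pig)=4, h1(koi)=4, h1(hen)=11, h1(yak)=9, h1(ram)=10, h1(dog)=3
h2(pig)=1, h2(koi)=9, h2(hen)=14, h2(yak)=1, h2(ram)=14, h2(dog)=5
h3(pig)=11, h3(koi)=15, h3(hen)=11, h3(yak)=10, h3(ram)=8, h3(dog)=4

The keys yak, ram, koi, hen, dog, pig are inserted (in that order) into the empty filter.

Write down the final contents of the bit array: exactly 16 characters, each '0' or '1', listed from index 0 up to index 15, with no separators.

Start: bits=0000000000000000
After insert 'yak': sets bits 1 9 10 -> bits=0100000001100000
After insert 'ram': sets bits 8 10 14 -> bits=0100000011100010
After insert 'koi': sets bits 4 9 15 -> bits=0100100011100011
After insert 'hen': sets bits 11 14 -> bits=0100100011110011
After insert 'dog': sets bits 3 4 5 -> bits=0101110011110011
After insert 'pig': sets bits 1 4 11 -> bits=0101110011110011

Answer: 0101110011110011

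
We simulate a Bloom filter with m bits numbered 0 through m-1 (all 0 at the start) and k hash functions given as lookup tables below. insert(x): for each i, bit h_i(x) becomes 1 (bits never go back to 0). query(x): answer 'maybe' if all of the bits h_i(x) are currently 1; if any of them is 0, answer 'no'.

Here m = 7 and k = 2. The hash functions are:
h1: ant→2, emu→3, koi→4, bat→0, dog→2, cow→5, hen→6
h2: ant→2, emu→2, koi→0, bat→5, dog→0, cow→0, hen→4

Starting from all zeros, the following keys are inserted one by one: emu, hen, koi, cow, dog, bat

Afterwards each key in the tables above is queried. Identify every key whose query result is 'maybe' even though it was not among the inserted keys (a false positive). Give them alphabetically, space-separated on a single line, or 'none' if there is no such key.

Answer: ant

Derivation:
Start: bits=0000000
After insert 'emu': sets bits 2 3 -> bits=0011000
After insert 'hen': sets bits 4 6 -> bits=0011101
After insert 'koi': sets bits 0 4 -> bits=1011101
After insert 'cow': sets bits 0 5 -> bits=1011111
After insert 'dog': sets bits 0 2 -> bits=1011111
After insert 'bat': sets bits 0 5 -> bits=1011111
Not inserted: ant — query each against bits=1011111:
query ant: checks bit2=1 (all 1) -> maybe => FALSE POSITIVE
False positives (alphabetical): ant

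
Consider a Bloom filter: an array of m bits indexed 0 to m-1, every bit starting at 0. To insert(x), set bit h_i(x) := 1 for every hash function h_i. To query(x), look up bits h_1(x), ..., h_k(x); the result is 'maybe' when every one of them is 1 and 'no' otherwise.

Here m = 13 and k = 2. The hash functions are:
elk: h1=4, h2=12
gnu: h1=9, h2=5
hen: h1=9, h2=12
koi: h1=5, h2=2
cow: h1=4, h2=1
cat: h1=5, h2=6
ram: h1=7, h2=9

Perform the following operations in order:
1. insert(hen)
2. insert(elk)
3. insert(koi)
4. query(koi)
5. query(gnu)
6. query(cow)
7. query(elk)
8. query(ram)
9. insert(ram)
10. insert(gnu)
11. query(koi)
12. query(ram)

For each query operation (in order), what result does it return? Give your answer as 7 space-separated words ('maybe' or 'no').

Answer: maybe maybe no maybe no maybe maybe

Derivation:
Start: bits=0000000000000
Op 1: insert hen -> sets bits 9 12 -> bits=0000000001001
Op 2: insert elk -> sets bits 4 12 -> bits=0000100001001
Op 3: insert koi -> sets bits 2 5 -> bits=0010110001001
Op 4: query koi -> checks bit2=1, bit5=1 (all 1) -> maybe
Op 5: query gnu -> checks bit5=1, bit9=1 (all 1) -> maybe
Op 6: query cow -> checks bit1=0, bit4=1 (has a 0) -> no
Op 7: query elk -> checks bit4=1, bit12=1 (all 1) -> maybe
Op 8: query ram -> checks bit7=0, bit9=1 (has a 0) -> no
Op 9: insert ram -> sets bits 7 9 -> bits=0010110101001
Op 10: insert gnu -> sets bits 5 9 -> bits=0010110101001
Op 11: query koi -> checks bit2=1, bit5=1 (all 1) -> maybe
Op 12: query ram -> checks bit7=1, bit9=1 (all 1) -> maybe
Query results in order: maybe maybe no maybe no maybe maybe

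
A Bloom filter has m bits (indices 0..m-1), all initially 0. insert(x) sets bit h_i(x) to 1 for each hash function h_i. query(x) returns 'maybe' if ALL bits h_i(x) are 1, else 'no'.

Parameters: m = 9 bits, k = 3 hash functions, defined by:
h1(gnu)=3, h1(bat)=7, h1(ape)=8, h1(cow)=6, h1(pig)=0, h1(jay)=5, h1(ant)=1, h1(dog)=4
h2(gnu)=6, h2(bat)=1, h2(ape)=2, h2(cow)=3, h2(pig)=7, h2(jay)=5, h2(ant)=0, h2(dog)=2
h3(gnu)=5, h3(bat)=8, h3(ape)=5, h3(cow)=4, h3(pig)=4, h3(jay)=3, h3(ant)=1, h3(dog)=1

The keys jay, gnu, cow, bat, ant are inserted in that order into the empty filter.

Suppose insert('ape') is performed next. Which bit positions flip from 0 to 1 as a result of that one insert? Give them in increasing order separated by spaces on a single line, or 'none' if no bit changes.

Start: bits=000000000
After insert 'jay': sets bits 3 5 -> bits=000101000
After insert 'gnu': sets bits 3 5 6 -> bits=000101100
After insert 'cow': sets bits 3 4 6 -> bits=000111100
After insert 'bat': sets bits 1 7 8 -> bits=010111111
After insert 'ant': sets bits 0 1 -> bits=110111111
insert 'ape' would touch bits 2 5 8; currently bit2=0, bit5=1, bit8=1
Bits that are 0 among those (would change 0->1): 2

Answer: 2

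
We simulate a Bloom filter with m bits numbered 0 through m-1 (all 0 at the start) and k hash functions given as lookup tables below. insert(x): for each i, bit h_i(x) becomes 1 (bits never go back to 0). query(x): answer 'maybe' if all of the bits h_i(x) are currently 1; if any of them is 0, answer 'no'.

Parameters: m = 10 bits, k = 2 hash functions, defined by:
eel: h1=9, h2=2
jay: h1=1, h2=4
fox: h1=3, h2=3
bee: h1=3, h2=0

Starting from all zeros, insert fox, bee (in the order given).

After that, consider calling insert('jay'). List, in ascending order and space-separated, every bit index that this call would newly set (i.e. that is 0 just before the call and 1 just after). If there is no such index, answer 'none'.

Answer: 1 4

Derivation:
Start: bits=0000000000
After insert 'fox': sets bits 3 -> bits=0001000000
After insert 'bee': sets bits 0 3 -> bits=1001000000
insert 'jay' would touch bits 1 4; currently bit1=0, bit4=0
Bits that are 0 among those (would change 0->1): 1 4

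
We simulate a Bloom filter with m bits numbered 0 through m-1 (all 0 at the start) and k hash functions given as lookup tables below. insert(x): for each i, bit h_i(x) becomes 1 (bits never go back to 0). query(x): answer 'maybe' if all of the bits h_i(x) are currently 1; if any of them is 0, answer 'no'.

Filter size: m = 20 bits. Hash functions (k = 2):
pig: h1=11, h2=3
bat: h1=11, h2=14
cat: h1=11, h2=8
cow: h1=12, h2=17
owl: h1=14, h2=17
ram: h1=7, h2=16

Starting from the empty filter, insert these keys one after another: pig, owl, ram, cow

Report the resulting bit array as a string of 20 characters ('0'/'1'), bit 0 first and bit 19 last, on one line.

Start: bits=00000000000000000000
After insert 'pig': sets bits 3 11 -> bits=00010000000100000000
After insert 'owl': sets bits 14 17 -> bits=00010000000100100100
After insert 'ram': sets bits 7 16 -> bits=00010001000100101100
After insert 'cow': sets bits 12 17 -> bits=00010001000110101100

Answer: 00010001000110101100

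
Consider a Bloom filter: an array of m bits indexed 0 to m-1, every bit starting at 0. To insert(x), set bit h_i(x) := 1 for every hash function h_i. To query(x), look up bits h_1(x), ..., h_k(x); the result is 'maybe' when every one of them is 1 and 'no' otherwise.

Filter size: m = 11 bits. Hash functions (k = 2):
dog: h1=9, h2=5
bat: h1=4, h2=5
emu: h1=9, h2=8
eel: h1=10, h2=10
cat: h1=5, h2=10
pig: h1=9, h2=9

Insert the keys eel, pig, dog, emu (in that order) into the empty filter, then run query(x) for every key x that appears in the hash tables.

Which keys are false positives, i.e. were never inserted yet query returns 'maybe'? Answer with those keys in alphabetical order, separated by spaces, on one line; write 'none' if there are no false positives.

Start: bits=00000000000
After insert 'eel': sets bits 10 -> bits=00000000001
After insert 'pig': sets bits 9 -> bits=00000000011
After insert 'dog': sets bits 5 9 -> bits=00000100011
After insert 'emu': sets bits 8 9 -> bits=00000100111
Not inserted: bat cat — query each against bits=00000100111:
query bat: checks bit4=0, bit5=1 (has a 0) -> no => not a false positive
query cat: checks bit5=1, bit10=1 (all 1) -> maybe => FALSE POSITIVE
False positives (alphabetical): cat

Answer: cat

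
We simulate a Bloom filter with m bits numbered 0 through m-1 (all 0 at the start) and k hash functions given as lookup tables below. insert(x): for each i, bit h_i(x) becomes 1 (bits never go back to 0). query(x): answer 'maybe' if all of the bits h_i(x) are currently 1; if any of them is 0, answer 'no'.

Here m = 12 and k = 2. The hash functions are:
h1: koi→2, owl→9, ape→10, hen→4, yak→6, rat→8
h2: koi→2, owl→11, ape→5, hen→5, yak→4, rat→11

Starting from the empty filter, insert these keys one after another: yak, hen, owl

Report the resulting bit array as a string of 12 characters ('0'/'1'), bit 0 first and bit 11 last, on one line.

Start: bits=000000000000
After insert 'yak': sets bits 4 6 -> bits=000010100000
After insert 'hen': sets bits 4 5 -> bits=000011100000
After insert 'owl': sets bits 9 11 -> bits=000011100101

Answer: 000011100101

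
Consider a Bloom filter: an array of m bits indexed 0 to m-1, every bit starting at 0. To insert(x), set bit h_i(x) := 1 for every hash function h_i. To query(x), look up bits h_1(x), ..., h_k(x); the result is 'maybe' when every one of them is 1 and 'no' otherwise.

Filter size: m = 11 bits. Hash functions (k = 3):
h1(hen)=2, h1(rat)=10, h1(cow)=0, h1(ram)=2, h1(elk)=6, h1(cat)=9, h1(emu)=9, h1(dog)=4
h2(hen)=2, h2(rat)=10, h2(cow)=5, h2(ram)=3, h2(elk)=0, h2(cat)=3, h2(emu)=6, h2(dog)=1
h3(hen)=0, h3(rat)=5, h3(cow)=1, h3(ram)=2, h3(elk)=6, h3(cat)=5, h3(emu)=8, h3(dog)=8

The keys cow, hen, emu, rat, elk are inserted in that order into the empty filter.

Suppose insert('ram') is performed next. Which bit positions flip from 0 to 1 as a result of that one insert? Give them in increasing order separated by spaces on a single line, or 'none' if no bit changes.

Start: bits=00000000000
After insert 'cow': sets bits 0 1 5 -> bits=11000100000
After insert 'hen': sets bits 0 2 -> bits=11100100000
After insert 'emu': sets bits 6 8 9 -> bits=11100110110
After insert 'rat': sets bits 5 10 -> bits=11100110111
After insert 'elk': sets bits 0 6 -> bits=11100110111
insert 'ram' would touch bits 2 3; currently bit2=1, bit3=0
Bits that are 0 among those (would change 0->1): 3

Answer: 3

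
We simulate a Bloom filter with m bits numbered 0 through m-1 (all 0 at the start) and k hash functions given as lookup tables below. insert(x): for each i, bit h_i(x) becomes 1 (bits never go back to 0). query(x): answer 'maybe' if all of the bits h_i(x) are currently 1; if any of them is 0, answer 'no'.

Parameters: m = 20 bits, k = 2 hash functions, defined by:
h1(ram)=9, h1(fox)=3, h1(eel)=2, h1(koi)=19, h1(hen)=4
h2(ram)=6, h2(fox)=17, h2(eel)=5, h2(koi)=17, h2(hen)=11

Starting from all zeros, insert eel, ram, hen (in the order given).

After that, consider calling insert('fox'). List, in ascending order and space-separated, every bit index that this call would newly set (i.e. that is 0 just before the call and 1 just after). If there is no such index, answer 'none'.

Answer: 3 17

Derivation:
Start: bits=00000000000000000000
After insert 'eel': sets bits 2 5 -> bits=00100100000000000000
After insert 'ram': sets bits 6 9 -> bits=00100110010000000000
After insert 'hen': sets bits 4 11 -> bits=00101110010100000000
insert 'fox' would touch bits 3 17; currently bit3=0, bit17=0
Bits that are 0 among those (would change 0->1): 3 17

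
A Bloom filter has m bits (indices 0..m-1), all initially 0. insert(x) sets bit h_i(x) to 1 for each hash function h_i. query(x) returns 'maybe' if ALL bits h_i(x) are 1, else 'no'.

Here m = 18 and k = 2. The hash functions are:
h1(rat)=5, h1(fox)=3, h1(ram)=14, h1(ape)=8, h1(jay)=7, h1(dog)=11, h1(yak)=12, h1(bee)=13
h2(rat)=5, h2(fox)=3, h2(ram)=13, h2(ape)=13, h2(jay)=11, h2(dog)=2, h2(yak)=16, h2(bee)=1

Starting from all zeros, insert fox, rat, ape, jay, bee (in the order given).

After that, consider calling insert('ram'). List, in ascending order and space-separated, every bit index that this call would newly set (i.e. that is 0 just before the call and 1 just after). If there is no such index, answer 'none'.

Start: bits=000000000000000000
After insert 'fox': sets bits 3 -> bits=000100000000000000
After insert 'rat': sets bits 5 -> bits=000101000000000000
After insert 'ape': sets bits 8 13 -> bits=000101001000010000
After insert 'jay': sets bits 7 11 -> bits=000101011001010000
After insert 'bee': sets bits 1 13 -> bits=010101011001010000
insert 'ram' would touch bits 13 14; currently bit13=1, bit14=0
Bits that are 0 among those (would change 0->1): 14

Answer: 14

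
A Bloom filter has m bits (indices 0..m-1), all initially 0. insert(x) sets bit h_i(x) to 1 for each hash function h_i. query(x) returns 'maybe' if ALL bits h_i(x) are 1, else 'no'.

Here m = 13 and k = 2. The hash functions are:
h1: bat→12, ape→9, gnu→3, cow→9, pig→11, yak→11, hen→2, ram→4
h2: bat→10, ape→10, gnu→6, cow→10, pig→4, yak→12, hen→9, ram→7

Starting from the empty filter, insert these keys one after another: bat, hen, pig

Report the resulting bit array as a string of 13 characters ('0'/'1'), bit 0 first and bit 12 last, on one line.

Answer: 0010100001111

Derivation:
Start: bits=0000000000000
After insert 'bat': sets bits 10 12 -> bits=0000000000101
After insert 'hen': sets bits 2 9 -> bits=0010000001101
After insert 'pig': sets bits 4 11 -> bits=0010100001111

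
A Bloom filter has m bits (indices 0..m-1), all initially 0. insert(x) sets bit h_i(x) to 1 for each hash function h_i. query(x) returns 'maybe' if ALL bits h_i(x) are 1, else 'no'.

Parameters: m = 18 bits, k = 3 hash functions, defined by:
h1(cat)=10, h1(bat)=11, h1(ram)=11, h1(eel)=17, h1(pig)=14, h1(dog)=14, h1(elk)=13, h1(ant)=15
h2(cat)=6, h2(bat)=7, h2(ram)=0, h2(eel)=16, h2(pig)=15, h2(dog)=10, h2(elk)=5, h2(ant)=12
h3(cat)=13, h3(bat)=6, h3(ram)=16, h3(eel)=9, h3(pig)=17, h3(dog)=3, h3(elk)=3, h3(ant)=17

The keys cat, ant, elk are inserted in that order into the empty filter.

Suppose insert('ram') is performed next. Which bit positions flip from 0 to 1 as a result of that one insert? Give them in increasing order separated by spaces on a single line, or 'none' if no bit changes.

Start: bits=000000000000000000
After insert 'cat': sets bits 6 10 13 -> bits=000000100010010000
After insert 'ant': sets bits 12 15 17 -> bits=000000100010110101
After insert 'elk': sets bits 3 5 13 -> bits=000101100010110101
insert 'ram' would touch bits 0 11 16; currently bit0=0, bit11=0, bit16=0
Bits that are 0 among those (would change 0->1): 0 11 16

Answer: 0 11 16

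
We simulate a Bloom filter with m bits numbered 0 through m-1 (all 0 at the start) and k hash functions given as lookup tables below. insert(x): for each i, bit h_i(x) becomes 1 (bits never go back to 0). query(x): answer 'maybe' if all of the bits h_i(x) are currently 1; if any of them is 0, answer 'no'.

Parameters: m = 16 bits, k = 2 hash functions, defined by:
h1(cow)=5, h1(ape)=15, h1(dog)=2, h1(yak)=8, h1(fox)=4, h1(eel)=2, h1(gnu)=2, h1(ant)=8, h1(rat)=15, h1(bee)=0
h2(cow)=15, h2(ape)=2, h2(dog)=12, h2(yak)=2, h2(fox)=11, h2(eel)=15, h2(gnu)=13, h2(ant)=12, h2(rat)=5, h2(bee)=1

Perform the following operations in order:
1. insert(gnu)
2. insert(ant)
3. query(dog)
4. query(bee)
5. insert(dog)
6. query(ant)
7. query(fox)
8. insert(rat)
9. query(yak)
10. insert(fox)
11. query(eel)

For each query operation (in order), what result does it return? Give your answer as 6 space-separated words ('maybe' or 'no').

Start: bits=0000000000000000
Op 1: insert gnu -> sets bits 2 13 -> bits=0010000000000100
Op 2: insert ant -> sets bits 8 12 -> bits=0010000010001100
Op 3: query dog -> checks bit2=1, bit12=1 (all 1) -> maybe
Op 4: query bee -> checks bit0=0, bit1=0 (has a 0) -> no
Op 5: insert dog -> sets bits 2 12 -> bits=0010000010001100
Op 6: query ant -> checks bit8=1, bit12=1 (all 1) -> maybe
Op 7: query fox -> checks bit4=0, bit11=0 (has a 0) -> no
Op 8: insert rat -> sets bits 5 15 -> bits=0010010010001101
Op 9: query yak -> checks bit2=1, bit8=1 (all 1) -> maybe
Op 10: insert fox -> sets bits 4 11 -> bits=0010110010011101
Op 11: query eel -> checks bit2=1, bit15=1 (all 1) -> maybe
Query results in order: maybe no maybe no maybe maybe

Answer: maybe no maybe no maybe maybe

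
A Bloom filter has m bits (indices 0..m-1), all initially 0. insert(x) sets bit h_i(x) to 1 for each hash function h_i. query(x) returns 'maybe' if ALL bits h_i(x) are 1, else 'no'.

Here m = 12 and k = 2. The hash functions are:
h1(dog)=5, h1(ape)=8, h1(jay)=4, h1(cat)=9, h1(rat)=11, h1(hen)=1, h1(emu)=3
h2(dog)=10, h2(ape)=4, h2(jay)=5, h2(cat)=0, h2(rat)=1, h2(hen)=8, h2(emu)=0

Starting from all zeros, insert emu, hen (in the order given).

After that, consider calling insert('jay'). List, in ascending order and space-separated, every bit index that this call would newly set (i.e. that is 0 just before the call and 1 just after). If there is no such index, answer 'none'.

Start: bits=000000000000
After insert 'emu': sets bits 0 3 -> bits=100100000000
After insert 'hen': sets bits 1 8 -> bits=110100001000
insert 'jay' would touch bits 4 5; currently bit4=0, bit5=0
Bits that are 0 among those (would change 0->1): 4 5

Answer: 4 5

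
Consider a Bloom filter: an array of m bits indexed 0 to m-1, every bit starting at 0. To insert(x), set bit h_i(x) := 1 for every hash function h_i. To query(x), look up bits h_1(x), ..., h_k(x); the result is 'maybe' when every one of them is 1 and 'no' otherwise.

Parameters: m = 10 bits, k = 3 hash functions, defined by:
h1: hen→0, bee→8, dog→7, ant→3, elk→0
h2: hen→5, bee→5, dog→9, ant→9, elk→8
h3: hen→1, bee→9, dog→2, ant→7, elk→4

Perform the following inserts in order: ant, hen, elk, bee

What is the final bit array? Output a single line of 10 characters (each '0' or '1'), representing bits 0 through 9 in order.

Answer: 1101110111

Derivation:
Start: bits=0000000000
After insert 'ant': sets bits 3 7 9 -> bits=0001000101
After insert 'hen': sets bits 0 1 5 -> bits=1101010101
After insert 'elk': sets bits 0 4 8 -> bits=1101110111
After insert 'bee': sets bits 5 8 9 -> bits=1101110111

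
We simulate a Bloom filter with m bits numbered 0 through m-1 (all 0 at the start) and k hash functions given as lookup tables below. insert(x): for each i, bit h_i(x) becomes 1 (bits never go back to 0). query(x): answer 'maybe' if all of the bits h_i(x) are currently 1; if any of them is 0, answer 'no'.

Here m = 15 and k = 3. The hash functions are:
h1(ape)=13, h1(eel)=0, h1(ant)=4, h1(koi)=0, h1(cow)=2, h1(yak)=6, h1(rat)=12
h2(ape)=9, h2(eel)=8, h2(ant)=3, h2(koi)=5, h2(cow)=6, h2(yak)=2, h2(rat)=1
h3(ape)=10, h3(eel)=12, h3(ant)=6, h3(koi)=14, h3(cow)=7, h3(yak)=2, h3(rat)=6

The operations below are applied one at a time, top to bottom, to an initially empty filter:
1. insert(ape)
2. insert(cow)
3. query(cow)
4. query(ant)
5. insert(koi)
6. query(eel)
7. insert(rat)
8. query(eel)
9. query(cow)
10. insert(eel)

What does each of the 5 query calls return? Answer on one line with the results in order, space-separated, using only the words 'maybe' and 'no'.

Start: bits=000000000000000
Op 1: insert ape -> sets bits 9 10 13 -> bits=000000000110010
Op 2: insert cow -> sets bits 2 6 7 -> bits=001000110110010
Op 3: query cow -> checks bit2=1, bit6=1, bit7=1 (all 1) -> maybe
Op 4: query ant -> checks bit3=0, bit4=0, bit6=1 (has a 0) -> no
Op 5: insert koi -> sets bits 0 5 14 -> bits=101001110110011
Op 6: query eel -> checks bit0=1, bit8=0, bit12=0 (has a 0) -> no
Op 7: insert rat -> sets bits 1 6 12 -> bits=111001110110111
Op 8: query eel -> checks bit0=1, bit8=0, bit12=1 (has a 0) -> no
Op 9: query cow -> checks bit2=1, bit6=1, bit7=1 (all 1) -> maybe
Op 10: insert eel -> sets bits 0 8 12 -> bits=111001111110111
Query results in order: maybe no no no maybe

Answer: maybe no no no maybe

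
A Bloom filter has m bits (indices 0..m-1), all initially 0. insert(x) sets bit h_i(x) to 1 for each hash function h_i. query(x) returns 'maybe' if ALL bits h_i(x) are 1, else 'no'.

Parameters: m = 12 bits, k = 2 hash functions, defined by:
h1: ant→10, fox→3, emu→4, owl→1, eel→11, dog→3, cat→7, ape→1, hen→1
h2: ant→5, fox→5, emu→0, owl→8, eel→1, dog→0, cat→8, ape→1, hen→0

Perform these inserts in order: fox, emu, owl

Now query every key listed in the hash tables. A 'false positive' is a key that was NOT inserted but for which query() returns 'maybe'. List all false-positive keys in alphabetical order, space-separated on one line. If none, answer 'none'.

Answer: ape dog hen

Derivation:
Start: bits=000000000000
After insert 'fox': sets bits 3 5 -> bits=000101000000
After insert 'emu': sets bits 0 4 -> bits=100111000000
After insert 'owl': sets bits 1 8 -> bits=110111001000
Not inserted: ant ape cat dog eel hen — query each against bits=110111001000:
query ant: checks bit5=1, bit10=0 (has a 0) -> no => not a false positive
query ape: checks bit1=1 (all 1) -> maybe => FALSE POSITIVE
query cat: checks bit7=0, bit8=1 (has a 0) -> no => not a false positive
query dog: checks bit0=1, bit3=1 (all 1) -> maybe => FALSE POSITIVE
query eel: checks bit1=1, bit11=0 (has a 0) -> no => not a false positive
query hen: checks bit0=1, bit1=1 (all 1) -> maybe => FALSE POSITIVE
False positives (alphabetical): ape dog hen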